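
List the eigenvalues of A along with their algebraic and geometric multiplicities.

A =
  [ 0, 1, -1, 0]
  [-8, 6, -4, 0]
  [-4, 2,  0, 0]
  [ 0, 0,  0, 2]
λ = 2: alg = 4, geom = 3

Step 1 — factor the characteristic polynomial to read off the algebraic multiplicities:
  χ_A(x) = (x - 2)^4

Step 2 — compute geometric multiplicities via the rank-nullity identity g(λ) = n − rank(A − λI):
  rank(A − (2)·I) = 1, so dim ker(A − (2)·I) = n − 1 = 3

Summary:
  λ = 2: algebraic multiplicity = 4, geometric multiplicity = 3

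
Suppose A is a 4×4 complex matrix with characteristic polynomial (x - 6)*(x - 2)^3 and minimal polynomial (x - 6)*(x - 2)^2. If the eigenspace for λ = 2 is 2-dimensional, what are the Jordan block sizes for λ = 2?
Block sizes for λ = 2: [2, 1]

Step 1 — from the characteristic polynomial, algebraic multiplicity of λ = 2 is 3. From dim ker(A − (2)·I) = 2, there are exactly 2 Jordan blocks for λ = 2.
Step 2 — from the minimal polynomial, the factor (x − 2)^2 tells us the largest block for λ = 2 has size 2.
Step 3 — with total size 3, 2 blocks, and largest block 2, the block sizes (in nonincreasing order) are [2, 1].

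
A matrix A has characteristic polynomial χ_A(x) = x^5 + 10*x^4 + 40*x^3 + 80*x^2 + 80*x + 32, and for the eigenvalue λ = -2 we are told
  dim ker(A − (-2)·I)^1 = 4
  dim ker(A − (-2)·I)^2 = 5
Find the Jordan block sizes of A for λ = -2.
Block sizes for λ = -2: [2, 1, 1, 1]

From the dimensions of kernels of powers, the number of Jordan blocks of size at least j is d_j − d_{j−1} where d_j = dim ker(N^j) (with d_0 = 0). Computing the differences gives [4, 1].
The number of blocks of size exactly k is (#blocks of size ≥ k) − (#blocks of size ≥ k + 1), so the partition is: 3 block(s) of size 1, 1 block(s) of size 2.
In nonincreasing order the block sizes are [2, 1, 1, 1].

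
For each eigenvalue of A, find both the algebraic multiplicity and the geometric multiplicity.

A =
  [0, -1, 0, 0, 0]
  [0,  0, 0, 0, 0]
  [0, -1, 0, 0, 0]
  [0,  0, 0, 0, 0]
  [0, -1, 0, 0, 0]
λ = 0: alg = 5, geom = 4

Step 1 — factor the characteristic polynomial to read off the algebraic multiplicities:
  χ_A(x) = x^5

Step 2 — compute geometric multiplicities via the rank-nullity identity g(λ) = n − rank(A − λI):
  rank(A − (0)·I) = 1, so dim ker(A − (0)·I) = n − 1 = 4

Summary:
  λ = 0: algebraic multiplicity = 5, geometric multiplicity = 4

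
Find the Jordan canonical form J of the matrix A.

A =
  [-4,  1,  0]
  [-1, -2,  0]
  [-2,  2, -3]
J_2(-3) ⊕ J_1(-3)

The characteristic polynomial is
  det(x·I − A) = x^3 + 9*x^2 + 27*x + 27 = (x + 3)^3

Eigenvalues and multiplicities (the geometric multiplicity of λ is n − rank(A − λI), which equals the number of Jordan blocks for λ):
  λ = -3: algebraic multiplicity = 3, geometric multiplicity = 2

Determining the block sizes for each eigenvalue:
  λ = -3: 2 blocks summing to 3 forces exactly one block of size 2 and the rest size 1 → block sizes [2, 1]

Assembling the blocks gives a Jordan form
J =
  [-3,  1,  0]
  [ 0, -3,  0]
  [ 0,  0, -3]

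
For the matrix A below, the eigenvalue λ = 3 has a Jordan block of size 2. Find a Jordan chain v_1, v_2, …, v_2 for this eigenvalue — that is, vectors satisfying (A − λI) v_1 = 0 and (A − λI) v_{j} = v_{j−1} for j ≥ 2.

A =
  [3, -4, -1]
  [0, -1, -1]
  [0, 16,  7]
A Jordan chain for λ = 3 of length 2:
v_1 = (-4, -4, 16)ᵀ
v_2 = (0, 1, 0)ᵀ

Let N = A − (3)·I. We want v_2 with N^2 v_2 = 0 but N^1 v_2 ≠ 0; then v_{j-1} := N · v_j for j = 2, …, 2.

Pick v_2 = (0, 1, 0)ᵀ.
Then v_1 = N · v_2 = (-4, -4, 16)ᵀ.

Sanity check: (A − (3)·I) v_1 = (0, 0, 0)ᵀ = 0. ✓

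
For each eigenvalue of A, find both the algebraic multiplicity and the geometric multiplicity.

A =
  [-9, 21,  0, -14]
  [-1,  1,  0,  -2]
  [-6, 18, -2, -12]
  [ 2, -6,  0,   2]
λ = -2: alg = 4, geom = 3

Step 1 — factor the characteristic polynomial to read off the algebraic multiplicities:
  χ_A(x) = (x + 2)^4

Step 2 — compute geometric multiplicities via the rank-nullity identity g(λ) = n − rank(A − λI):
  rank(A − (-2)·I) = 1, so dim ker(A − (-2)·I) = n − 1 = 3

Summary:
  λ = -2: algebraic multiplicity = 4, geometric multiplicity = 3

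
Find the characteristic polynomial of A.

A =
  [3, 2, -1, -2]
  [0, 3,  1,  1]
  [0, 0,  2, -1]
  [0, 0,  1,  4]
x^4 - 12*x^3 + 54*x^2 - 108*x + 81

Expanding det(x·I − A) (e.g. by cofactor expansion or by noting that A is similar to its Jordan form J, which has the same characteristic polynomial as A) gives
  χ_A(x) = x^4 - 12*x^3 + 54*x^2 - 108*x + 81
which factors as (x - 3)^4. The eigenvalues (with algebraic multiplicities) are λ = 3 with multiplicity 4.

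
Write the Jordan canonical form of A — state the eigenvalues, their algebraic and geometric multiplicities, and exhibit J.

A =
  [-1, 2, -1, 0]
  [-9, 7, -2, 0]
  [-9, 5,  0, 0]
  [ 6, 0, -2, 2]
J_3(2) ⊕ J_1(2)

The characteristic polynomial is
  det(x·I − A) = x^4 - 8*x^3 + 24*x^2 - 32*x + 16 = (x - 2)^4

Eigenvalues and multiplicities (the geometric multiplicity of λ is n − rank(A − λI), which equals the number of Jordan blocks for λ):
  λ = 2: algebraic multiplicity = 4, geometric multiplicity = 2

Determining the block sizes for each eigenvalue:
  λ = 2: with am = 4 and gm = 2, the partition is not yet determined (e.g. several partitions of 4 into 2 parts exist). Let N = A − (2)·I. Computing rank(N^1) = 2, rank(N^2) = 1, rank(N^3) = 0; the number of blocks of size ≥ j is rank(N^{j−1}) − rank(N^j), giving [2, 1, 1]. So we have 1 block(s) of size 3, 1 block(s) of size 1 → block sizes [3, 1]

Assembling the blocks gives a Jordan form
J =
  [2, 1, 0, 0]
  [0, 2, 1, 0]
  [0, 0, 2, 0]
  [0, 0, 0, 2]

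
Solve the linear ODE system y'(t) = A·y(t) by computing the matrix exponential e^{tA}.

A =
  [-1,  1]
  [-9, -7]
e^{tA} =
  [3*t*exp(-4*t) + exp(-4*t), t*exp(-4*t)]
  [-9*t*exp(-4*t), -3*t*exp(-4*t) + exp(-4*t)]

Strategy: write A = P · J · P⁻¹ where J is a Jordan canonical form, so e^{tA} = P · e^{tJ} · P⁻¹, and e^{tJ} can be computed block-by-block.

A has Jordan form
J =
  [-4,  1]
  [ 0, -4]
(up to reordering of blocks).

Per-block formulas:
  For a 2×2 Jordan block J_2(-4): exp(t · J_2(-4)) = e^(-4t)·(I + t·N), where N is the 2×2 nilpotent shift.

After assembling e^{tJ} and conjugating by P, we get:

e^{tA} =
  [3*t*exp(-4*t) + exp(-4*t), t*exp(-4*t)]
  [-9*t*exp(-4*t), -3*t*exp(-4*t) + exp(-4*t)]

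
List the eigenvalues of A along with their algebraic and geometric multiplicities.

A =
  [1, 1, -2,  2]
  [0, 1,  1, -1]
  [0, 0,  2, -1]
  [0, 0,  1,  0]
λ = 1: alg = 4, geom = 2

Step 1 — factor the characteristic polynomial to read off the algebraic multiplicities:
  χ_A(x) = (x - 1)^4

Step 2 — compute geometric multiplicities via the rank-nullity identity g(λ) = n − rank(A − λI):
  rank(A − (1)·I) = 2, so dim ker(A − (1)·I) = n − 2 = 2

Summary:
  λ = 1: algebraic multiplicity = 4, geometric multiplicity = 2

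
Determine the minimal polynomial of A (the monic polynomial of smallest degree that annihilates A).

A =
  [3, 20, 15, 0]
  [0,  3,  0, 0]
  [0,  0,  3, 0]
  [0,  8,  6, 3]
x^2 - 6*x + 9

The characteristic polynomial is χ_A(x) = (x - 3)^4, so the eigenvalues are known. The minimal polynomial is
  m_A(x) = Π_λ (x − λ)^{k_λ}
where k_λ is the size of the *largest* Jordan block for λ (equivalently, the smallest k with (A − λI)^k v = 0 for every generalised eigenvector v of λ).

  λ = 3: largest Jordan block has size 2, contributing (x − 3)^2

So m_A(x) = (x - 3)^2 = x^2 - 6*x + 9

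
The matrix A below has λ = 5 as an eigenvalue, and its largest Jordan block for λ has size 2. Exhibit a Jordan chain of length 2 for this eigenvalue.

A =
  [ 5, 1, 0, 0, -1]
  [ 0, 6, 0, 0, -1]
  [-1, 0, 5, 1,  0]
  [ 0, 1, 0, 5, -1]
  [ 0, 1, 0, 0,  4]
A Jordan chain for λ = 5 of length 2:
v_1 = (0, 0, -1, 0, 0)ᵀ
v_2 = (1, 0, 0, 0, 0)ᵀ

Let N = A − (5)·I. We want v_2 with N^2 v_2 = 0 but N^1 v_2 ≠ 0; then v_{j-1} := N · v_j for j = 2, …, 2.

Pick v_2 = (1, 0, 0, 0, 0)ᵀ.
Then v_1 = N · v_2 = (0, 0, -1, 0, 0)ᵀ.

Sanity check: (A − (5)·I) v_1 = (0, 0, 0, 0, 0)ᵀ = 0. ✓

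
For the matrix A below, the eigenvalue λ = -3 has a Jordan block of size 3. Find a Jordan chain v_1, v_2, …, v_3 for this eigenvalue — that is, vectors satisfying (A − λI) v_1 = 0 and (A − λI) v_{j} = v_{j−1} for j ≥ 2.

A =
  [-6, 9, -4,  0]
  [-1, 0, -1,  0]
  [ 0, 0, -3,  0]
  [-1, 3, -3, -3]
A Jordan chain for λ = -3 of length 3:
v_1 = (3, 1, 0, 1)ᵀ
v_2 = (-4, -1, 0, -3)ᵀ
v_3 = (0, 0, 1, 0)ᵀ

Let N = A − (-3)·I. We want v_3 with N^3 v_3 = 0 but N^2 v_3 ≠ 0; then v_{j-1} := N · v_j for j = 3, …, 2.

Pick v_3 = (0, 0, 1, 0)ᵀ.
Then v_2 = N · v_3 = (-4, -1, 0, -3)ᵀ.
Then v_1 = N · v_2 = (3, 1, 0, 1)ᵀ.

Sanity check: (A − (-3)·I) v_1 = (0, 0, 0, 0)ᵀ = 0. ✓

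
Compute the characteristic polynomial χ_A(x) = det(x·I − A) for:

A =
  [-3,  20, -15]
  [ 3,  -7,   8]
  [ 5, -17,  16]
x^3 - 6*x^2 + 12*x - 8

Expanding det(x·I − A) (e.g. by cofactor expansion or by noting that A is similar to its Jordan form J, which has the same characteristic polynomial as A) gives
  χ_A(x) = x^3 - 6*x^2 + 12*x - 8
which factors as (x - 2)^3. The eigenvalues (with algebraic multiplicities) are λ = 2 with multiplicity 3.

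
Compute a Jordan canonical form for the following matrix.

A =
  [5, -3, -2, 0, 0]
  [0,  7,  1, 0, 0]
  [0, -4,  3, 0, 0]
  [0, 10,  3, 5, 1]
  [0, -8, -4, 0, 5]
J_3(5) ⊕ J_2(5)

The characteristic polynomial is
  det(x·I − A) = x^5 - 25*x^4 + 250*x^3 - 1250*x^2 + 3125*x - 3125 = (x - 5)^5

Eigenvalues and multiplicities (the geometric multiplicity of λ is n − rank(A − λI), which equals the number of Jordan blocks for λ):
  λ = 5: algebraic multiplicity = 5, geometric multiplicity = 2

Determining the block sizes for each eigenvalue:
  λ = 5: with am = 5 and gm = 2, the partition is not yet determined (e.g. several partitions of 5 into 2 parts exist). Let N = A − (5)·I. Computing rank(N^1) = 3, rank(N^2) = 1, rank(N^3) = 0; the number of blocks of size ≥ j is rank(N^{j−1}) − rank(N^j), giving [2, 2, 1]. So we have 1 block(s) of size 3, 1 block(s) of size 2 → block sizes [3, 2]

Assembling the blocks gives a Jordan form
J =
  [5, 1, 0, 0, 0]
  [0, 5, 1, 0, 0]
  [0, 0, 5, 0, 0]
  [0, 0, 0, 5, 1]
  [0, 0, 0, 0, 5]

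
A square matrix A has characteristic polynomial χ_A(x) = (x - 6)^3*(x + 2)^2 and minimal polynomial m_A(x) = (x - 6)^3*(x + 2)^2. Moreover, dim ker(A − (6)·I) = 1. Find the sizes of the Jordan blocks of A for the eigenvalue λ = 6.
Block sizes for λ = 6: [3]

Step 1 — from the characteristic polynomial, algebraic multiplicity of λ = 6 is 3. From dim ker(A − (6)·I) = 1, there are exactly 1 Jordan blocks for λ = 6.
Step 2 — from the minimal polynomial, the factor (x − 6)^3 tells us the largest block for λ = 6 has size 3.
Step 3 — with total size 3, 1 blocks, and largest block 3, the block sizes (in nonincreasing order) are [3].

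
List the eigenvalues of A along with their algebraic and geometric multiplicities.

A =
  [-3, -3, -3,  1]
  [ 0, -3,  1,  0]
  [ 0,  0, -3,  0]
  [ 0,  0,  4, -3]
λ = -3: alg = 4, geom = 2

Step 1 — factor the characteristic polynomial to read off the algebraic multiplicities:
  χ_A(x) = (x + 3)^4

Step 2 — compute geometric multiplicities via the rank-nullity identity g(λ) = n − rank(A − λI):
  rank(A − (-3)·I) = 2, so dim ker(A − (-3)·I) = n − 2 = 2

Summary:
  λ = -3: algebraic multiplicity = 4, geometric multiplicity = 2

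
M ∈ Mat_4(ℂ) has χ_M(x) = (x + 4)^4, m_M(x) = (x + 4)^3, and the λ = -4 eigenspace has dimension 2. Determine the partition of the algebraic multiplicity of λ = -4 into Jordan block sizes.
Block sizes for λ = -4: [3, 1]

Step 1 — from the characteristic polynomial, algebraic multiplicity of λ = -4 is 4. From dim ker(M − (-4)·I) = 2, there are exactly 2 Jordan blocks for λ = -4.
Step 2 — from the minimal polynomial, the factor (x + 4)^3 tells us the largest block for λ = -4 has size 3.
Step 3 — with total size 4, 2 blocks, and largest block 3, the block sizes (in nonincreasing order) are [3, 1].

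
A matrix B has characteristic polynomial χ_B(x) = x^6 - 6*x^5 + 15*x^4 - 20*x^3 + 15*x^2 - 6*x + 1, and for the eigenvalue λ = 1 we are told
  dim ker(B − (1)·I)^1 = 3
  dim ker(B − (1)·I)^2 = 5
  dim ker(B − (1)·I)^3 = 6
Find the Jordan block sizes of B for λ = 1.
Block sizes for λ = 1: [3, 2, 1]

From the dimensions of kernels of powers, the number of Jordan blocks of size at least j is d_j − d_{j−1} where d_j = dim ker(N^j) (with d_0 = 0). Computing the differences gives [3, 2, 1].
The number of blocks of size exactly k is (#blocks of size ≥ k) − (#blocks of size ≥ k + 1), so the partition is: 1 block(s) of size 1, 1 block(s) of size 2, 1 block(s) of size 3.
In nonincreasing order the block sizes are [3, 2, 1].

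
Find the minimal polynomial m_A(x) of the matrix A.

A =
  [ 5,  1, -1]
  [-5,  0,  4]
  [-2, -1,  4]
x^3 - 9*x^2 + 27*x - 27

The characteristic polynomial is χ_A(x) = (x - 3)^3, so the eigenvalues are known. The minimal polynomial is
  m_A(x) = Π_λ (x − λ)^{k_λ}
where k_λ is the size of the *largest* Jordan block for λ (equivalently, the smallest k with (A − λI)^k v = 0 for every generalised eigenvector v of λ).

  λ = 3: largest Jordan block has size 3, contributing (x − 3)^3

So m_A(x) = (x - 3)^3 = x^3 - 9*x^2 + 27*x - 27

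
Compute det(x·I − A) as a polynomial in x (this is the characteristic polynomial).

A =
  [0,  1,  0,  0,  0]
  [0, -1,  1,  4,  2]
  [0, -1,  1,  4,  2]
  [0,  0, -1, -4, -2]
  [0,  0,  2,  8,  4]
x^5

Expanding det(x·I − A) (e.g. by cofactor expansion or by noting that A is similar to its Jordan form J, which has the same characteristic polynomial as A) gives
  χ_A(x) = x^5
which factors as x^5. The eigenvalues (with algebraic multiplicities) are λ = 0 with multiplicity 5.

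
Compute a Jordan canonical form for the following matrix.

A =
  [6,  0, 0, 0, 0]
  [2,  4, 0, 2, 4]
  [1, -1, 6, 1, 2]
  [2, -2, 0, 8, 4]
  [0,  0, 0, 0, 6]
J_2(6) ⊕ J_1(6) ⊕ J_1(6) ⊕ J_1(6)

The characteristic polynomial is
  det(x·I − A) = x^5 - 30*x^4 + 360*x^3 - 2160*x^2 + 6480*x - 7776 = (x - 6)^5

Eigenvalues and multiplicities (the geometric multiplicity of λ is n − rank(A − λI), which equals the number of Jordan blocks for λ):
  λ = 6: algebraic multiplicity = 5, geometric multiplicity = 4

Determining the block sizes for each eigenvalue:
  λ = 6: 4 blocks summing to 5 forces exactly one block of size 2 and the rest size 1 → block sizes [2, 1, 1, 1]

Assembling the blocks gives a Jordan form
J =
  [6, 1, 0, 0, 0]
  [0, 6, 0, 0, 0]
  [0, 0, 6, 0, 0]
  [0, 0, 0, 6, 0]
  [0, 0, 0, 0, 6]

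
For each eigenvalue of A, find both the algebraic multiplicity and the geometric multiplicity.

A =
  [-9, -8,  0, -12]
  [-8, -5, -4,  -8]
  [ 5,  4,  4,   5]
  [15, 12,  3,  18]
λ = 1: alg = 2, geom = 1; λ = 3: alg = 2, geom = 2

Step 1 — factor the characteristic polynomial to read off the algebraic multiplicities:
  χ_A(x) = (x - 3)^2*(x - 1)^2

Step 2 — compute geometric multiplicities via the rank-nullity identity g(λ) = n − rank(A − λI):
  rank(A − (1)·I) = 3, so dim ker(A − (1)·I) = n − 3 = 1
  rank(A − (3)·I) = 2, so dim ker(A − (3)·I) = n − 2 = 2

Summary:
  λ = 1: algebraic multiplicity = 2, geometric multiplicity = 1
  λ = 3: algebraic multiplicity = 2, geometric multiplicity = 2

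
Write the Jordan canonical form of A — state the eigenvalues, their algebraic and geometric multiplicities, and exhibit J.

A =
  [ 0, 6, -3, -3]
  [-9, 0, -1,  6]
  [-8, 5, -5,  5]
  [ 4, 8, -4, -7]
J_3(-3) ⊕ J_1(-3)

The characteristic polynomial is
  det(x·I − A) = x^4 + 12*x^3 + 54*x^2 + 108*x + 81 = (x + 3)^4

Eigenvalues and multiplicities (the geometric multiplicity of λ is n − rank(A − λI), which equals the number of Jordan blocks for λ):
  λ = -3: algebraic multiplicity = 4, geometric multiplicity = 2

Determining the block sizes for each eigenvalue:
  λ = -3: with am = 4 and gm = 2, the partition is not yet determined (e.g. several partitions of 4 into 2 parts exist). Let N = A − (-3)·I. Computing rank(N^1) = 2, rank(N^2) = 1, rank(N^3) = 0; the number of blocks of size ≥ j is rank(N^{j−1}) − rank(N^j), giving [2, 1, 1]. So we have 1 block(s) of size 3, 1 block(s) of size 1 → block sizes [3, 1]

Assembling the blocks gives a Jordan form
J =
  [-3,  1,  0,  0]
  [ 0, -3,  1,  0]
  [ 0,  0, -3,  0]
  [ 0,  0,  0, -3]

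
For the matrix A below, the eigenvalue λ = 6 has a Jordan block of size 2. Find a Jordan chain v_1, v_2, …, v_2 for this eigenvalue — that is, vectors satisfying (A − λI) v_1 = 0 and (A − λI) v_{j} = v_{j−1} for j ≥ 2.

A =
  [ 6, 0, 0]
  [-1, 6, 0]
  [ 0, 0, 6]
A Jordan chain for λ = 6 of length 2:
v_1 = (0, -1, 0)ᵀ
v_2 = (1, 0, 0)ᵀ

Let N = A − (6)·I. We want v_2 with N^2 v_2 = 0 but N^1 v_2 ≠ 0; then v_{j-1} := N · v_j for j = 2, …, 2.

Pick v_2 = (1, 0, 0)ᵀ.
Then v_1 = N · v_2 = (0, -1, 0)ᵀ.

Sanity check: (A − (6)·I) v_1 = (0, 0, 0)ᵀ = 0. ✓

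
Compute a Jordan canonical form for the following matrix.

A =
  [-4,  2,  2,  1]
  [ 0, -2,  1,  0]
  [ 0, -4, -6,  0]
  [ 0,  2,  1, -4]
J_3(-4) ⊕ J_1(-4)

The characteristic polynomial is
  det(x·I − A) = x^4 + 16*x^3 + 96*x^2 + 256*x + 256 = (x + 4)^4

Eigenvalues and multiplicities (the geometric multiplicity of λ is n − rank(A − λI), which equals the number of Jordan blocks for λ):
  λ = -4: algebraic multiplicity = 4, geometric multiplicity = 2

Determining the block sizes for each eigenvalue:
  λ = -4: with am = 4 and gm = 2, the partition is not yet determined (e.g. several partitions of 4 into 2 parts exist). Let N = A − (-4)·I. Computing rank(N^1) = 2, rank(N^2) = 1, rank(N^3) = 0; the number of blocks of size ≥ j is rank(N^{j−1}) − rank(N^j), giving [2, 1, 1]. So we have 1 block(s) of size 3, 1 block(s) of size 1 → block sizes [3, 1]

Assembling the blocks gives a Jordan form
J =
  [-4,  1,  0,  0]
  [ 0, -4,  1,  0]
  [ 0,  0, -4,  0]
  [ 0,  0,  0, -4]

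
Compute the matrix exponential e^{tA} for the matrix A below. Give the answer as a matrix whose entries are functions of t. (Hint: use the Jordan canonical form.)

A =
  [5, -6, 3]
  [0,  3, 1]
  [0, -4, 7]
e^{tA} =
  [exp(5*t), -6*t*exp(5*t), 3*t*exp(5*t)]
  [0, -2*t*exp(5*t) + exp(5*t), t*exp(5*t)]
  [0, -4*t*exp(5*t), 2*t*exp(5*t) + exp(5*t)]

Strategy: write A = P · J · P⁻¹ where J is a Jordan canonical form, so e^{tA} = P · e^{tJ} · P⁻¹, and e^{tJ} can be computed block-by-block.

A has Jordan form
J =
  [5, 1, 0]
  [0, 5, 0]
  [0, 0, 5]
(up to reordering of blocks).

Per-block formulas:
  For a 1×1 block at λ = 5: exp(t · [5]) = [e^(5t)].
  For a 2×2 Jordan block J_2(5): exp(t · J_2(5)) = e^(5t)·(I + t·N), where N is the 2×2 nilpotent shift.

After assembling e^{tJ} and conjugating by P, we get:

e^{tA} =
  [exp(5*t), -6*t*exp(5*t), 3*t*exp(5*t)]
  [0, -2*t*exp(5*t) + exp(5*t), t*exp(5*t)]
  [0, -4*t*exp(5*t), 2*t*exp(5*t) + exp(5*t)]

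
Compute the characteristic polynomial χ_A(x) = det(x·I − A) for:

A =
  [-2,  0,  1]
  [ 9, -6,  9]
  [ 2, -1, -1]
x^3 + 9*x^2 + 27*x + 27

Expanding det(x·I − A) (e.g. by cofactor expansion or by noting that A is similar to its Jordan form J, which has the same characteristic polynomial as A) gives
  χ_A(x) = x^3 + 9*x^2 + 27*x + 27
which factors as (x + 3)^3. The eigenvalues (with algebraic multiplicities) are λ = -3 with multiplicity 3.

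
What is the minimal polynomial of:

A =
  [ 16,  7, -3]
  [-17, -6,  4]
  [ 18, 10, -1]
x^3 - 9*x^2 + 27*x - 27

The characteristic polynomial is χ_A(x) = (x - 3)^3, so the eigenvalues are known. The minimal polynomial is
  m_A(x) = Π_λ (x − λ)^{k_λ}
where k_λ is the size of the *largest* Jordan block for λ (equivalently, the smallest k with (A − λI)^k v = 0 for every generalised eigenvector v of λ).

  λ = 3: largest Jordan block has size 3, contributing (x − 3)^3

So m_A(x) = (x - 3)^3 = x^3 - 9*x^2 + 27*x - 27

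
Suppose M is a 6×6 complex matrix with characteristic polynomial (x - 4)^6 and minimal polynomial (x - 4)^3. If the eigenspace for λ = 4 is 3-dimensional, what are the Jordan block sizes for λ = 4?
Block sizes for λ = 4: [3, 2, 1]

Step 1 — from the characteristic polynomial, algebraic multiplicity of λ = 4 is 6. From dim ker(M − (4)·I) = 3, there are exactly 3 Jordan blocks for λ = 4.
Step 2 — from the minimal polynomial, the factor (x − 4)^3 tells us the largest block for λ = 4 has size 3.
Step 3 — with total size 6, 3 blocks, and largest block 3, the block sizes (in nonincreasing order) are [3, 2, 1].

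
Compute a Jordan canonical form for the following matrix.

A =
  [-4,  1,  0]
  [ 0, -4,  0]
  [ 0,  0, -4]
J_2(-4) ⊕ J_1(-4)

The characteristic polynomial is
  det(x·I − A) = x^3 + 12*x^2 + 48*x + 64 = (x + 4)^3

Eigenvalues and multiplicities (the geometric multiplicity of λ is n − rank(A − λI), which equals the number of Jordan blocks for λ):
  λ = -4: algebraic multiplicity = 3, geometric multiplicity = 2

Determining the block sizes for each eigenvalue:
  λ = -4: 2 blocks summing to 3 forces exactly one block of size 2 and the rest size 1 → block sizes [2, 1]

Assembling the blocks gives a Jordan form
J =
  [-4,  1,  0]
  [ 0, -4,  0]
  [ 0,  0, -4]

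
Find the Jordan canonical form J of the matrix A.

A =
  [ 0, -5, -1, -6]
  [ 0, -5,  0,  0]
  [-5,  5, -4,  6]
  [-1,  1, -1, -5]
J_2(-5) ⊕ J_1(-5) ⊕ J_1(1)

The characteristic polynomial is
  det(x·I − A) = x^4 + 14*x^3 + 60*x^2 + 50*x - 125 = (x - 1)*(x + 5)^3

Eigenvalues and multiplicities (the geometric multiplicity of λ is n − rank(A − λI), which equals the number of Jordan blocks for λ):
  λ = -5: algebraic multiplicity = 3, geometric multiplicity = 2
  λ = 1: algebraic multiplicity = 1, geometric multiplicity = 1

Determining the block sizes for each eigenvalue:
  λ = -5: 2 blocks summing to 3 forces exactly one block of size 2 and the rest size 1 → block sizes [2, 1]
  λ = 1: one block (gm = 1), so the single block has size am = 1 → block sizes [1]

Assembling the blocks gives a Jordan form
J =
  [-5,  1,  0, 0]
  [ 0, -5,  0, 0]
  [ 0,  0, -5, 0]
  [ 0,  0,  0, 1]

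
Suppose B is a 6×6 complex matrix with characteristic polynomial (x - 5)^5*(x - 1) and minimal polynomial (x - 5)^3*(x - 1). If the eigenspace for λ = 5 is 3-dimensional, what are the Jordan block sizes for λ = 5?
Block sizes for λ = 5: [3, 1, 1]

Step 1 — from the characteristic polynomial, algebraic multiplicity of λ = 5 is 5. From dim ker(B − (5)·I) = 3, there are exactly 3 Jordan blocks for λ = 5.
Step 2 — from the minimal polynomial, the factor (x − 5)^3 tells us the largest block for λ = 5 has size 3.
Step 3 — with total size 5, 3 blocks, and largest block 3, the block sizes (in nonincreasing order) are [3, 1, 1].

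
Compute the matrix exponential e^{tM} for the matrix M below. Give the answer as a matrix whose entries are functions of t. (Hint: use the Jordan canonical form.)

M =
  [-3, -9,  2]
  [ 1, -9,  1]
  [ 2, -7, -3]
e^{tM} =
  [-t^2*exp(-5*t)/2 + 2*t*exp(-5*t) + exp(-5*t), 2*t^2*exp(-5*t) - 9*t*exp(-5*t), -t^2*exp(-5*t)/2 + 2*t*exp(-5*t)]
  [t*exp(-5*t), -4*t*exp(-5*t) + exp(-5*t), t*exp(-5*t)]
  [t^2*exp(-5*t)/2 + 2*t*exp(-5*t), -2*t^2*exp(-5*t) - 7*t*exp(-5*t), t^2*exp(-5*t)/2 + 2*t*exp(-5*t) + exp(-5*t)]

Strategy: write M = P · J · P⁻¹ where J is a Jordan canonical form, so e^{tM} = P · e^{tJ} · P⁻¹, and e^{tJ} can be computed block-by-block.

M has Jordan form
J =
  [-5,  1,  0]
  [ 0, -5,  1]
  [ 0,  0, -5]
(up to reordering of blocks).

Per-block formulas:
  For a 3×3 Jordan block J_3(-5): exp(t · J_3(-5)) = e^(-5t)·(I + t·N + (t^2/2)·N^2), where N is the 3×3 nilpotent shift.

After assembling e^{tJ} and conjugating by P, we get:

e^{tM} =
  [-t^2*exp(-5*t)/2 + 2*t*exp(-5*t) + exp(-5*t), 2*t^2*exp(-5*t) - 9*t*exp(-5*t), -t^2*exp(-5*t)/2 + 2*t*exp(-5*t)]
  [t*exp(-5*t), -4*t*exp(-5*t) + exp(-5*t), t*exp(-5*t)]
  [t^2*exp(-5*t)/2 + 2*t*exp(-5*t), -2*t^2*exp(-5*t) - 7*t*exp(-5*t), t^2*exp(-5*t)/2 + 2*t*exp(-5*t) + exp(-5*t)]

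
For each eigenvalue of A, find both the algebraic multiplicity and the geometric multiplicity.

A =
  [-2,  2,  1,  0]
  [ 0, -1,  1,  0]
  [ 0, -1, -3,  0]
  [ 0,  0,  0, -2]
λ = -2: alg = 4, geom = 2

Step 1 — factor the characteristic polynomial to read off the algebraic multiplicities:
  χ_A(x) = (x + 2)^4

Step 2 — compute geometric multiplicities via the rank-nullity identity g(λ) = n − rank(A − λI):
  rank(A − (-2)·I) = 2, so dim ker(A − (-2)·I) = n − 2 = 2

Summary:
  λ = -2: algebraic multiplicity = 4, geometric multiplicity = 2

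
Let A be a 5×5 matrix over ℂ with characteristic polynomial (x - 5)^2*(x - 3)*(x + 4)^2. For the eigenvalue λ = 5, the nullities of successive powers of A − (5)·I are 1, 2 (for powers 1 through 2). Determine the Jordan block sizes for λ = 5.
Block sizes for λ = 5: [2]

From the dimensions of kernels of powers, the number of Jordan blocks of size at least j is d_j − d_{j−1} where d_j = dim ker(N^j) (with d_0 = 0). Computing the differences gives [1, 1].
The number of blocks of size exactly k is (#blocks of size ≥ k) − (#blocks of size ≥ k + 1), so the partition is: 1 block(s) of size 2.
In nonincreasing order the block sizes are [2].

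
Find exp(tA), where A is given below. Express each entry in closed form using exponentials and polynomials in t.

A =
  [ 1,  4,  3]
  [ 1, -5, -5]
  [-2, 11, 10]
e^{tA} =
  [-t^2*exp(2*t)/2 - t*exp(2*t) + exp(2*t), t^2*exp(2*t)/2 + 4*t*exp(2*t), t^2*exp(2*t)/2 + 3*t*exp(2*t)]
  [t^2*exp(2*t) + t*exp(2*t), -t^2*exp(2*t) - 7*t*exp(2*t) + exp(2*t), -t^2*exp(2*t) - 5*t*exp(2*t)]
  [-3*t^2*exp(2*t)/2 - 2*t*exp(2*t), 3*t^2*exp(2*t)/2 + 11*t*exp(2*t), 3*t^2*exp(2*t)/2 + 8*t*exp(2*t) + exp(2*t)]

Strategy: write A = P · J · P⁻¹ where J is a Jordan canonical form, so e^{tA} = P · e^{tJ} · P⁻¹, and e^{tJ} can be computed block-by-block.

A has Jordan form
J =
  [2, 1, 0]
  [0, 2, 1]
  [0, 0, 2]
(up to reordering of blocks).

Per-block formulas:
  For a 3×3 Jordan block J_3(2): exp(t · J_3(2)) = e^(2t)·(I + t·N + (t^2/2)·N^2), where N is the 3×3 nilpotent shift.

After assembling e^{tJ} and conjugating by P, we get:

e^{tA} =
  [-t^2*exp(2*t)/2 - t*exp(2*t) + exp(2*t), t^2*exp(2*t)/2 + 4*t*exp(2*t), t^2*exp(2*t)/2 + 3*t*exp(2*t)]
  [t^2*exp(2*t) + t*exp(2*t), -t^2*exp(2*t) - 7*t*exp(2*t) + exp(2*t), -t^2*exp(2*t) - 5*t*exp(2*t)]
  [-3*t^2*exp(2*t)/2 - 2*t*exp(2*t), 3*t^2*exp(2*t)/2 + 11*t*exp(2*t), 3*t^2*exp(2*t)/2 + 8*t*exp(2*t) + exp(2*t)]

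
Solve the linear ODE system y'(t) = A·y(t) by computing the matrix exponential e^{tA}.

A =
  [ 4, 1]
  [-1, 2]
e^{tA} =
  [t*exp(3*t) + exp(3*t), t*exp(3*t)]
  [-t*exp(3*t), -t*exp(3*t) + exp(3*t)]

Strategy: write A = P · J · P⁻¹ where J is a Jordan canonical form, so e^{tA} = P · e^{tJ} · P⁻¹, and e^{tJ} can be computed block-by-block.

A has Jordan form
J =
  [3, 1]
  [0, 3]
(up to reordering of blocks).

Per-block formulas:
  For a 2×2 Jordan block J_2(3): exp(t · J_2(3)) = e^(3t)·(I + t·N), where N is the 2×2 nilpotent shift.

After assembling e^{tJ} and conjugating by P, we get:

e^{tA} =
  [t*exp(3*t) + exp(3*t), t*exp(3*t)]
  [-t*exp(3*t), -t*exp(3*t) + exp(3*t)]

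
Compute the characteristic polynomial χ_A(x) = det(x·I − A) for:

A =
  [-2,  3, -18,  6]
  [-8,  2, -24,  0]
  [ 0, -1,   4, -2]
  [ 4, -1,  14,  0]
x^4 - 4*x^3 + 16*x - 16

Expanding det(x·I − A) (e.g. by cofactor expansion or by noting that A is similar to its Jordan form J, which has the same characteristic polynomial as A) gives
  χ_A(x) = x^4 - 4*x^3 + 16*x - 16
which factors as (x - 2)^3*(x + 2). The eigenvalues (with algebraic multiplicities) are λ = -2 with multiplicity 1, λ = 2 with multiplicity 3.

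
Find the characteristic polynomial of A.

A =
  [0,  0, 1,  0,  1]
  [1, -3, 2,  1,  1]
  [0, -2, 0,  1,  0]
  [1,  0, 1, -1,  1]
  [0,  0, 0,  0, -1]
x^5 + 5*x^4 + 10*x^3 + 10*x^2 + 5*x + 1

Expanding det(x·I − A) (e.g. by cofactor expansion or by noting that A is similar to its Jordan form J, which has the same characteristic polynomial as A) gives
  χ_A(x) = x^5 + 5*x^4 + 10*x^3 + 10*x^2 + 5*x + 1
which factors as (x + 1)^5. The eigenvalues (with algebraic multiplicities) are λ = -1 with multiplicity 5.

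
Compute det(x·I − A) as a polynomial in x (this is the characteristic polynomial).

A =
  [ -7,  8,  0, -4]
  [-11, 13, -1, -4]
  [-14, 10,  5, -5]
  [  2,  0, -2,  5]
x^4 - 16*x^3 + 90*x^2 - 200*x + 125

Expanding det(x·I − A) (e.g. by cofactor expansion or by noting that A is similar to its Jordan form J, which has the same characteristic polynomial as A) gives
  χ_A(x) = x^4 - 16*x^3 + 90*x^2 - 200*x + 125
which factors as (x - 5)^3*(x - 1). The eigenvalues (with algebraic multiplicities) are λ = 1 with multiplicity 1, λ = 5 with multiplicity 3.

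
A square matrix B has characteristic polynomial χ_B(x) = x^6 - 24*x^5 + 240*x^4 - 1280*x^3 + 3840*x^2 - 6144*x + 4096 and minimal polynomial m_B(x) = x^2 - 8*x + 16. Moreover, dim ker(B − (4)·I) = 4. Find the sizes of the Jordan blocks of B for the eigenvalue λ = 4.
Block sizes for λ = 4: [2, 2, 1, 1]

Step 1 — from the characteristic polynomial, algebraic multiplicity of λ = 4 is 6. From dim ker(B − (4)·I) = 4, there are exactly 4 Jordan blocks for λ = 4.
Step 2 — from the minimal polynomial, the factor (x − 4)^2 tells us the largest block for λ = 4 has size 2.
Step 3 — with total size 6, 4 blocks, and largest block 2, the block sizes (in nonincreasing order) are [2, 2, 1, 1].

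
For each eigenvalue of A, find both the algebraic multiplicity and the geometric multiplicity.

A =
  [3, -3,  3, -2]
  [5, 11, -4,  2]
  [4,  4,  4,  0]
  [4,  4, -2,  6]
λ = 6: alg = 4, geom = 2

Step 1 — factor the characteristic polynomial to read off the algebraic multiplicities:
  χ_A(x) = (x - 6)^4

Step 2 — compute geometric multiplicities via the rank-nullity identity g(λ) = n − rank(A − λI):
  rank(A − (6)·I) = 2, so dim ker(A − (6)·I) = n − 2 = 2

Summary:
  λ = 6: algebraic multiplicity = 4, geometric multiplicity = 2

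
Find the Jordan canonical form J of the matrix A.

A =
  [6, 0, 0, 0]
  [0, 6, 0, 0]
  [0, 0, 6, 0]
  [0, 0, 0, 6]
J_1(6) ⊕ J_1(6) ⊕ J_1(6) ⊕ J_1(6)

The characteristic polynomial is
  det(x·I − A) = x^4 - 24*x^3 + 216*x^2 - 864*x + 1296 = (x - 6)^4

Eigenvalues and multiplicities (the geometric multiplicity of λ is n − rank(A − λI), which equals the number of Jordan blocks for λ):
  λ = 6: algebraic multiplicity = 4, geometric multiplicity = 4

Determining the block sizes for each eigenvalue:
  λ = 6: gm = am = 4, so every block has size 1 → block sizes [1, 1, 1, 1]

Assembling the blocks gives a Jordan form
J =
  [6, 0, 0, 0]
  [0, 6, 0, 0]
  [0, 0, 6, 0]
  [0, 0, 0, 6]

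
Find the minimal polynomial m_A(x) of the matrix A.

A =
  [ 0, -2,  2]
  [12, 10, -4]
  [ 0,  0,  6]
x^2 - 10*x + 24

The characteristic polynomial is χ_A(x) = (x - 6)^2*(x - 4), so the eigenvalues are known. The minimal polynomial is
  m_A(x) = Π_λ (x − λ)^{k_λ}
where k_λ is the size of the *largest* Jordan block for λ (equivalently, the smallest k with (A − λI)^k v = 0 for every generalised eigenvector v of λ).

  λ = 4: largest Jordan block has size 1, contributing (x − 4)
  λ = 6: largest Jordan block has size 1, contributing (x − 6)

So m_A(x) = (x - 6)*(x - 4) = x^2 - 10*x + 24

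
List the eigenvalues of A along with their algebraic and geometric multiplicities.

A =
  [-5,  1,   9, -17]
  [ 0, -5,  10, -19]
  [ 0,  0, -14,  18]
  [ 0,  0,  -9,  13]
λ = -5: alg = 3, geom = 1; λ = 4: alg = 1, geom = 1

Step 1 — factor the characteristic polynomial to read off the algebraic multiplicities:
  χ_A(x) = (x - 4)*(x + 5)^3

Step 2 — compute geometric multiplicities via the rank-nullity identity g(λ) = n − rank(A − λI):
  rank(A − (-5)·I) = 3, so dim ker(A − (-5)·I) = n − 3 = 1
  rank(A − (4)·I) = 3, so dim ker(A − (4)·I) = n − 3 = 1

Summary:
  λ = -5: algebraic multiplicity = 3, geometric multiplicity = 1
  λ = 4: algebraic multiplicity = 1, geometric multiplicity = 1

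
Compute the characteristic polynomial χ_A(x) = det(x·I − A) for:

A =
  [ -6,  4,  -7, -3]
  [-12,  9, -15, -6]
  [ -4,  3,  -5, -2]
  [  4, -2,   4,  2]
x^4

Expanding det(x·I − A) (e.g. by cofactor expansion or by noting that A is similar to its Jordan form J, which has the same characteristic polynomial as A) gives
  χ_A(x) = x^4
which factors as x^4. The eigenvalues (with algebraic multiplicities) are λ = 0 with multiplicity 4.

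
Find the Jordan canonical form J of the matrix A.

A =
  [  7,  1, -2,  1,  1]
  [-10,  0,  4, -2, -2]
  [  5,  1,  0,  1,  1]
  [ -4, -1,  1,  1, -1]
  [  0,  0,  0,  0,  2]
J_3(2) ⊕ J_1(2) ⊕ J_1(2)

The characteristic polynomial is
  det(x·I − A) = x^5 - 10*x^4 + 40*x^3 - 80*x^2 + 80*x - 32 = (x - 2)^5

Eigenvalues and multiplicities (the geometric multiplicity of λ is n − rank(A − λI), which equals the number of Jordan blocks for λ):
  λ = 2: algebraic multiplicity = 5, geometric multiplicity = 3

Determining the block sizes for each eigenvalue:
  λ = 2: with am = 5 and gm = 3, the partition is not yet determined (e.g. several partitions of 5 into 3 parts exist). Let N = A − (2)·I. Computing rank(N^1) = 2, rank(N^2) = 1, rank(N^3) = 0; the number of blocks of size ≥ j is rank(N^{j−1}) − rank(N^j), giving [3, 1, 1]. So we have 1 block(s) of size 3, 2 block(s) of size 1 → block sizes [3, 1, 1]

Assembling the blocks gives a Jordan form
J =
  [2, 1, 0, 0, 0]
  [0, 2, 1, 0, 0]
  [0, 0, 2, 0, 0]
  [0, 0, 0, 2, 0]
  [0, 0, 0, 0, 2]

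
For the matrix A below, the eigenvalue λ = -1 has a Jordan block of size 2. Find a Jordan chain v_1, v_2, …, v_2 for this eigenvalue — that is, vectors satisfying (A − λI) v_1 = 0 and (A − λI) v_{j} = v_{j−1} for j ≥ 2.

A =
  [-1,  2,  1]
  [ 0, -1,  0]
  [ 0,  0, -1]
A Jordan chain for λ = -1 of length 2:
v_1 = (2, 0, 0)ᵀ
v_2 = (0, 1, 0)ᵀ

Let N = A − (-1)·I. We want v_2 with N^2 v_2 = 0 but N^1 v_2 ≠ 0; then v_{j-1} := N · v_j for j = 2, …, 2.

Pick v_2 = (0, 1, 0)ᵀ.
Then v_1 = N · v_2 = (2, 0, 0)ᵀ.

Sanity check: (A − (-1)·I) v_1 = (0, 0, 0)ᵀ = 0. ✓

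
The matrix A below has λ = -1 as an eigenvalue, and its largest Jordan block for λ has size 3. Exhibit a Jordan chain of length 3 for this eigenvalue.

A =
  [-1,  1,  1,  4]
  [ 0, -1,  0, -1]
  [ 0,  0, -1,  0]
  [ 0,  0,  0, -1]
A Jordan chain for λ = -1 of length 3:
v_1 = (-1, 0, 0, 0)ᵀ
v_2 = (4, -1, 0, 0)ᵀ
v_3 = (0, 0, 0, 1)ᵀ

Let N = A − (-1)·I. We want v_3 with N^3 v_3 = 0 but N^2 v_3 ≠ 0; then v_{j-1} := N · v_j for j = 3, …, 2.

Pick v_3 = (0, 0, 0, 1)ᵀ.
Then v_2 = N · v_3 = (4, -1, 0, 0)ᵀ.
Then v_1 = N · v_2 = (-1, 0, 0, 0)ᵀ.

Sanity check: (A − (-1)·I) v_1 = (0, 0, 0, 0)ᵀ = 0. ✓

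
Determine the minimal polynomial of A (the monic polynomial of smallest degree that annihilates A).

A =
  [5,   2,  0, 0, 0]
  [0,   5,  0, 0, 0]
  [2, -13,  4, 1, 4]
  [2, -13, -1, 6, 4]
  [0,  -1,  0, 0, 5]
x^2 - 10*x + 25

The characteristic polynomial is χ_A(x) = (x - 5)^5, so the eigenvalues are known. The minimal polynomial is
  m_A(x) = Π_λ (x − λ)^{k_λ}
where k_λ is the size of the *largest* Jordan block for λ (equivalently, the smallest k with (A − λI)^k v = 0 for every generalised eigenvector v of λ).

  λ = 5: largest Jordan block has size 2, contributing (x − 5)^2

So m_A(x) = (x - 5)^2 = x^2 - 10*x + 25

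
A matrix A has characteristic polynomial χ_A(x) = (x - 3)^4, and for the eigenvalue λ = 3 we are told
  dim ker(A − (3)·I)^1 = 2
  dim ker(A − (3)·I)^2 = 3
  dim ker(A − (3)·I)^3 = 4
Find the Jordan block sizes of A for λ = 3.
Block sizes for λ = 3: [3, 1]

From the dimensions of kernels of powers, the number of Jordan blocks of size at least j is d_j − d_{j−1} where d_j = dim ker(N^j) (with d_0 = 0). Computing the differences gives [2, 1, 1].
The number of blocks of size exactly k is (#blocks of size ≥ k) − (#blocks of size ≥ k + 1), so the partition is: 1 block(s) of size 1, 1 block(s) of size 3.
In nonincreasing order the block sizes are [3, 1].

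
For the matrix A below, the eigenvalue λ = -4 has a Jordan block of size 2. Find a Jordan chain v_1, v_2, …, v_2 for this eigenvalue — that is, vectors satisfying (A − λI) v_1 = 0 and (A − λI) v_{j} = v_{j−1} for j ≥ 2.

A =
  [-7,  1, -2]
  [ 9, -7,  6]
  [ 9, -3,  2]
A Jordan chain for λ = -4 of length 2:
v_1 = (-3, 9, 9)ᵀ
v_2 = (1, 0, 0)ᵀ

Let N = A − (-4)·I. We want v_2 with N^2 v_2 = 0 but N^1 v_2 ≠ 0; then v_{j-1} := N · v_j for j = 2, …, 2.

Pick v_2 = (1, 0, 0)ᵀ.
Then v_1 = N · v_2 = (-3, 9, 9)ᵀ.

Sanity check: (A − (-4)·I) v_1 = (0, 0, 0)ᵀ = 0. ✓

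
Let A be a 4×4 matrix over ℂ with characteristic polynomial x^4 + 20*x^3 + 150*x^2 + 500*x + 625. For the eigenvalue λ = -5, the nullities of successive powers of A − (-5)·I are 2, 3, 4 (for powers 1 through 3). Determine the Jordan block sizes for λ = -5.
Block sizes for λ = -5: [3, 1]

From the dimensions of kernels of powers, the number of Jordan blocks of size at least j is d_j − d_{j−1} where d_j = dim ker(N^j) (with d_0 = 0). Computing the differences gives [2, 1, 1].
The number of blocks of size exactly k is (#blocks of size ≥ k) − (#blocks of size ≥ k + 1), so the partition is: 1 block(s) of size 1, 1 block(s) of size 3.
In nonincreasing order the block sizes are [3, 1].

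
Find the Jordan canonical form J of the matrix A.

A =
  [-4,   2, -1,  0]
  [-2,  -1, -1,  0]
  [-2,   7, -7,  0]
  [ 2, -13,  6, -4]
J_3(-4) ⊕ J_1(-4)

The characteristic polynomial is
  det(x·I − A) = x^4 + 16*x^3 + 96*x^2 + 256*x + 256 = (x + 4)^4

Eigenvalues and multiplicities (the geometric multiplicity of λ is n − rank(A − λI), which equals the number of Jordan blocks for λ):
  λ = -4: algebraic multiplicity = 4, geometric multiplicity = 2

Determining the block sizes for each eigenvalue:
  λ = -4: with am = 4 and gm = 2, the partition is not yet determined (e.g. several partitions of 4 into 2 parts exist). Let N = A − (-4)·I. Computing rank(N^1) = 2, rank(N^2) = 1, rank(N^3) = 0; the number of blocks of size ≥ j is rank(N^{j−1}) − rank(N^j), giving [2, 1, 1]. So we have 1 block(s) of size 3, 1 block(s) of size 1 → block sizes [3, 1]

Assembling the blocks gives a Jordan form
J =
  [-4,  1,  0,  0]
  [ 0, -4,  1,  0]
  [ 0,  0, -4,  0]
  [ 0,  0,  0, -4]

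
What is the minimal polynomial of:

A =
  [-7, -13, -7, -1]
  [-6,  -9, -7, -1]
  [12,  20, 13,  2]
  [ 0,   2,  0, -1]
x^3 + 3*x^2 + 3*x + 1

The characteristic polynomial is χ_A(x) = (x + 1)^4, so the eigenvalues are known. The minimal polynomial is
  m_A(x) = Π_λ (x − λ)^{k_λ}
where k_λ is the size of the *largest* Jordan block for λ (equivalently, the smallest k with (A − λI)^k v = 0 for every generalised eigenvector v of λ).

  λ = -1: largest Jordan block has size 3, contributing (x + 1)^3

So m_A(x) = (x + 1)^3 = x^3 + 3*x^2 + 3*x + 1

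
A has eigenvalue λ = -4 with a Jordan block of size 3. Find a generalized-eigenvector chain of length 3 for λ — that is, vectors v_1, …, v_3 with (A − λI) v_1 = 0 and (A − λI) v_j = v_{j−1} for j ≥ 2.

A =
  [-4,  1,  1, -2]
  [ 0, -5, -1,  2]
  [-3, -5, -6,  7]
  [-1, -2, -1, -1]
A Jordan chain for λ = -4 of length 3:
v_1 = (-1, 1, -1, 0)ᵀ
v_2 = (0, 0, -3, -1)ᵀ
v_3 = (1, 0, 0, 0)ᵀ

Let N = A − (-4)·I. We want v_3 with N^3 v_3 = 0 but N^2 v_3 ≠ 0; then v_{j-1} := N · v_j for j = 3, …, 2.

Pick v_3 = (1, 0, 0, 0)ᵀ.
Then v_2 = N · v_3 = (0, 0, -3, -1)ᵀ.
Then v_1 = N · v_2 = (-1, 1, -1, 0)ᵀ.

Sanity check: (A − (-4)·I) v_1 = (0, 0, 0, 0)ᵀ = 0. ✓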